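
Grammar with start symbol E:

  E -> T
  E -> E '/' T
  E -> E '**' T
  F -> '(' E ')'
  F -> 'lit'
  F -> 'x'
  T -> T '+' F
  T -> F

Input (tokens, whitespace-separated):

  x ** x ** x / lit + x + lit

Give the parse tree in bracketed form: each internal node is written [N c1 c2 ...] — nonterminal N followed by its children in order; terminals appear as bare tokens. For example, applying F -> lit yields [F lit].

E
E / T
E ** T / T
E ** T ** T / T
T ** T ** T / T
F ** T ** T / T
x ** T ** T / T
x ** F ** T / T
x ** x ** T / T
x ** x ** F / T
x ** x ** x / T
x ** x ** x / T + F
x ** x ** x / T + F + F
x ** x ** x / F + F + F
x ** x ** x / lit + F + F
x ** x ** x / lit + x + F
x ** x ** x / lit + x + lit

[E [E [E [E [T [F x]]] ** [T [F x]]] ** [T [F x]]] / [T [T [T [F lit]] + [F x]] + [F lit]]]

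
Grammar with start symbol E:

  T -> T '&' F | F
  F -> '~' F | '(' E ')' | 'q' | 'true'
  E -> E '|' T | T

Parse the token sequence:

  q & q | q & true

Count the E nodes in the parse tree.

2

[E [E [T [T [F q]] & [F q]]] | [T [T [F q]] & [F true]]]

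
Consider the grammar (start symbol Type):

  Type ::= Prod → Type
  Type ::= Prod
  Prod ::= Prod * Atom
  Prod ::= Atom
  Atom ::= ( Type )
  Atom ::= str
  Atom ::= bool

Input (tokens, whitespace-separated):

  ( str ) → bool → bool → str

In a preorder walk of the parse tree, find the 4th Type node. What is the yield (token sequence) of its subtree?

[Type [Prod [Atom ( [Type [Prod [Atom str]]] )]] → [Type [Prod [Atom bool]] → [Type [Prod [Atom bool]] → [Type [Prod [Atom str]]]]]]

bool → str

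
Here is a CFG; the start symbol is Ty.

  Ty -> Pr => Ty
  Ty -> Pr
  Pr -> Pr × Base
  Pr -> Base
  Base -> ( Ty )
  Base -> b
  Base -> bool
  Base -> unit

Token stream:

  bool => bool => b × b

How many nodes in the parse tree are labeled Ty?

[Ty [Pr [Base bool]] => [Ty [Pr [Base bool]] => [Ty [Pr [Pr [Base b]] × [Base b]]]]]

3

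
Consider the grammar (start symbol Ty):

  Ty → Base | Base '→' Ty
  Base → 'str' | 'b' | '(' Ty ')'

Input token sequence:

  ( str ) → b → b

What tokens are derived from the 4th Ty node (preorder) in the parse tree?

b

[Ty [Base ( [Ty [Base str]] )] → [Ty [Base b] → [Ty [Base b]]]]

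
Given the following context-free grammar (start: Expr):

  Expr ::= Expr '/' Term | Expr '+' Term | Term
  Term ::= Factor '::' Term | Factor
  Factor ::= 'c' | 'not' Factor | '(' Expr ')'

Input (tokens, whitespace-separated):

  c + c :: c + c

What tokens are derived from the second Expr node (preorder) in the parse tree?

c + c :: c

[Expr [Expr [Expr [Term [Factor c]]] + [Term [Factor c] :: [Term [Factor c]]]] + [Term [Factor c]]]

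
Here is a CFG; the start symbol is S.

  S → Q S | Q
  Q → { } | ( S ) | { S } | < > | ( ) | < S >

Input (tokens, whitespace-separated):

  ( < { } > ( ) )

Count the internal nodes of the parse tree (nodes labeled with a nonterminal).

8

[S [Q ( [S [Q < [S [Q { }]] >] [S [Q ( )]]] )]]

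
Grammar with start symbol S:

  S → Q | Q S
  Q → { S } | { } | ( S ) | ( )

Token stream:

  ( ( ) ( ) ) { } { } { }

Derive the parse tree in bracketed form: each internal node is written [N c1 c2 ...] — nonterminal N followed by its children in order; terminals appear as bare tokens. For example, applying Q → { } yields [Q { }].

[S [Q ( [S [Q ( )] [S [Q ( )]]] )] [S [Q { }] [S [Q { }] [S [Q { }]]]]]

S
Q S
( S ) S
( Q S ) S
( ( ) S ) S
( ( ) Q ) S
( ( ) ( ) ) S
( ( ) ( ) ) Q S
( ( ) ( ) ) { } S
( ( ) ( ) ) { } Q S
( ( ) ( ) ) { } { } S
( ( ) ( ) ) { } { } Q
( ( ) ( ) ) { } { } { }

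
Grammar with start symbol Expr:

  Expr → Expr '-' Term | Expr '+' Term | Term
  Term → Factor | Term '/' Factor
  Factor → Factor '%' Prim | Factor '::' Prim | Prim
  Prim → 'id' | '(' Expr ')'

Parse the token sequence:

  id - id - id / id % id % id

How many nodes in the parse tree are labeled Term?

4

[Expr [Expr [Expr [Term [Factor [Prim id]]]] - [Term [Factor [Prim id]]]] - [Term [Term [Factor [Prim id]]] / [Factor [Factor [Factor [Prim id]] % [Prim id]] % [Prim id]]]]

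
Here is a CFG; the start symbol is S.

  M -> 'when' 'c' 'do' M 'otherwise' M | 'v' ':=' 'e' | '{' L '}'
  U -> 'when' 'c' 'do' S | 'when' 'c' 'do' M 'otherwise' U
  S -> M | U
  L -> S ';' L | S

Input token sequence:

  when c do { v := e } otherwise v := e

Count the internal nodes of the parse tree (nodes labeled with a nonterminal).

[S [M when c do [M { [L [S [M v := e]]] }] otherwise [M v := e]]]

7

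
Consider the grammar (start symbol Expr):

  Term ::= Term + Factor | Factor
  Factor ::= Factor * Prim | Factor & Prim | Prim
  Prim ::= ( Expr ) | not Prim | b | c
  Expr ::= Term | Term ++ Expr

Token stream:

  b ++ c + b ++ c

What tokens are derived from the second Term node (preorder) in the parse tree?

c + b

[Expr [Term [Factor [Prim b]]] ++ [Expr [Term [Term [Factor [Prim c]]] + [Factor [Prim b]]] ++ [Expr [Term [Factor [Prim c]]]]]]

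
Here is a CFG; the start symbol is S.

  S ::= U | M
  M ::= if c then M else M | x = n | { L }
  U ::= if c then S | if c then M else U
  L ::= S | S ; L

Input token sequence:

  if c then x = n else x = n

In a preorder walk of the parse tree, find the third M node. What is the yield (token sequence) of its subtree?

[S [M if c then [M x = n] else [M x = n]]]

x = n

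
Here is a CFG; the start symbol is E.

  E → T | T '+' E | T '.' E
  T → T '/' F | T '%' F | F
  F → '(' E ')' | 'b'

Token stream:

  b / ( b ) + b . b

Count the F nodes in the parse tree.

[E [T [T [F b]] / [F ( [E [T [F b]]] )]] + [E [T [F b]] . [E [T [F b]]]]]

5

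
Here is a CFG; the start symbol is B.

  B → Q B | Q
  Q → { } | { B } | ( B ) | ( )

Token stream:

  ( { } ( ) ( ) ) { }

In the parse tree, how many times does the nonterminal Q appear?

5

[B [Q ( [B [Q { }] [B [Q ( )] [B [Q ( )]]]] )] [B [Q { }]]]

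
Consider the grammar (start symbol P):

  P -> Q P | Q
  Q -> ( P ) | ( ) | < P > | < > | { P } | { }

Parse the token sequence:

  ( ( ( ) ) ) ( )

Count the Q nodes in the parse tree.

4

[P [Q ( [P [Q ( [P [Q ( )]] )]] )] [P [Q ( )]]]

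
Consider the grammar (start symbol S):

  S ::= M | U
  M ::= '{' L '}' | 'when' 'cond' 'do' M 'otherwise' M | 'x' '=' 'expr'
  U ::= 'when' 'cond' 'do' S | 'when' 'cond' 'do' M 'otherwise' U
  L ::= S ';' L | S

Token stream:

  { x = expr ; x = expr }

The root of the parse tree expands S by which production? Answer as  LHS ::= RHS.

S ::= M

[S [M { [L [S [M x = expr]] ; [L [S [M x = expr]]]] }]]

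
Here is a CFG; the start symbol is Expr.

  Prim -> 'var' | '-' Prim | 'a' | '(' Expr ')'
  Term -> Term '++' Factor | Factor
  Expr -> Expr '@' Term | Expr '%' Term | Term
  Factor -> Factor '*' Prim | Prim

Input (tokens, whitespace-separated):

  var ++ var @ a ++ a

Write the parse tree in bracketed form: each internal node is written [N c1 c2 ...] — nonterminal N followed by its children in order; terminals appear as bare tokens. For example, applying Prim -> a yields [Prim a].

[Expr [Expr [Term [Term [Factor [Prim var]]] ++ [Factor [Prim var]]]] @ [Term [Term [Factor [Prim a]]] ++ [Factor [Prim a]]]]

Expr
Expr @ Term
Term @ Term
Term ++ Factor @ Term
Factor ++ Factor @ Term
Prim ++ Factor @ Term
var ++ Factor @ Term
var ++ Prim @ Term
var ++ var @ Term
var ++ var @ Term ++ Factor
var ++ var @ Factor ++ Factor
var ++ var @ Prim ++ Factor
var ++ var @ a ++ Factor
var ++ var @ a ++ Prim
var ++ var @ a ++ a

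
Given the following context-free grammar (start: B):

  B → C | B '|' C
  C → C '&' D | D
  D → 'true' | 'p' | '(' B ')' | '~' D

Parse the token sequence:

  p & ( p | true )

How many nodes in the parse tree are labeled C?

4

[B [C [C [D p]] & [D ( [B [B [C [D p]]] | [C [D true]]] )]]]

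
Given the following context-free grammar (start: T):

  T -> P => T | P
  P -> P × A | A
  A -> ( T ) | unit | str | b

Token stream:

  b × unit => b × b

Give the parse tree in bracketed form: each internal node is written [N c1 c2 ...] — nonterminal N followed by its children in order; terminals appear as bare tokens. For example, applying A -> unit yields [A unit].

[T [P [P [A b]] × [A unit]] => [T [P [P [A b]] × [A b]]]]

T
P => T
P × A => T
A × A => T
b × A => T
b × unit => T
b × unit => P
b × unit => P × A
b × unit => A × A
b × unit => b × A
b × unit => b × b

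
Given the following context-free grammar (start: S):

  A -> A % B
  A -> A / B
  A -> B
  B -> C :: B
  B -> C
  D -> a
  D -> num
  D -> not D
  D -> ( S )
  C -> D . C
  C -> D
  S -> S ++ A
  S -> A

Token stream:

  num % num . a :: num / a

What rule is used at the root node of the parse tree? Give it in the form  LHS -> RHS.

S -> A

[S [A [A [A [B [C [D num]]]] % [B [C [D num] . [C [D a]]] :: [B [C [D num]]]]] / [B [C [D a]]]]]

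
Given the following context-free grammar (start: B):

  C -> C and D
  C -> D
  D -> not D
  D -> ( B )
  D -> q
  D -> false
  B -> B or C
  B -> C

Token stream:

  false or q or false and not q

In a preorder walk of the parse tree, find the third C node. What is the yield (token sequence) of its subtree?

[B [B [B [C [D false]]] or [C [D q]]] or [C [C [D false]] and [D not [D q]]]]

false and not q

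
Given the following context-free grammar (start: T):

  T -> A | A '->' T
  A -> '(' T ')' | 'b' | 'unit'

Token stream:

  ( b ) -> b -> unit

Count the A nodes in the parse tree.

[T [A ( [T [A b]] )] -> [T [A b] -> [T [A unit]]]]

4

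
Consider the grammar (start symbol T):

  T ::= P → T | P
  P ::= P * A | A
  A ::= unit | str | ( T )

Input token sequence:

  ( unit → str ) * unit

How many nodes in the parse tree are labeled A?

[T [P [P [A ( [T [P [A unit]] → [T [P [A str]]]] )]] * [A unit]]]

4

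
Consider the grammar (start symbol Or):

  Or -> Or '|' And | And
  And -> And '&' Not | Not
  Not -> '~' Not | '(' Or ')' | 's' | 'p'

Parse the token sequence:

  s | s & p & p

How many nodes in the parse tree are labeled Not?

4

[Or [Or [And [Not s]]] | [And [And [And [Not s]] & [Not p]] & [Not p]]]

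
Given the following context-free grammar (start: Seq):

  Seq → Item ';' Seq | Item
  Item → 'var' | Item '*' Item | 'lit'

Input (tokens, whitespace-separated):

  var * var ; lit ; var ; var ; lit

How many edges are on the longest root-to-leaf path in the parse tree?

6

[Seq [Item [Item var] * [Item var]] ; [Seq [Item lit] ; [Seq [Item var] ; [Seq [Item var] ; [Seq [Item lit]]]]]]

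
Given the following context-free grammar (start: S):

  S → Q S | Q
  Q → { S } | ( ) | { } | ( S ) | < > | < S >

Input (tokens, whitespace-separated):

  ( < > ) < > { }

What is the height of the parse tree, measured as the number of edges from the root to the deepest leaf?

4

[S [Q ( [S [Q < >]] )] [S [Q < >] [S [Q { }]]]]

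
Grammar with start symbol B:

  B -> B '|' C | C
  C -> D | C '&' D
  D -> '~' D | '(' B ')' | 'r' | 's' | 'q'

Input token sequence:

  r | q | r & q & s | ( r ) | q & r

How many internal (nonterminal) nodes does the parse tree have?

24

[B [B [B [B [B [C [D r]]] | [C [D q]]] | [C [C [C [D r]] & [D q]] & [D s]]] | [C [D ( [B [C [D r]]] )]]] | [C [C [D q]] & [D r]]]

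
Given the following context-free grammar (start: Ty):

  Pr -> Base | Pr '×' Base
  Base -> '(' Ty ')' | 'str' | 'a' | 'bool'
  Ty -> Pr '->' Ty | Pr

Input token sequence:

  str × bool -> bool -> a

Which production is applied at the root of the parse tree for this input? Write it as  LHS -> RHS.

Ty -> Pr '->' Ty

[Ty [Pr [Pr [Base str]] × [Base bool]] -> [Ty [Pr [Base bool]] -> [Ty [Pr [Base a]]]]]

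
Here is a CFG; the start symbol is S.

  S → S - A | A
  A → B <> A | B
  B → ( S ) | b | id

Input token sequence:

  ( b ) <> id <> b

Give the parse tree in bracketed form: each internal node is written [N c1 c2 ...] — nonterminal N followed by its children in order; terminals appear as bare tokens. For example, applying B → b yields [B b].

S
A
B <> A
( S ) <> A
( A ) <> A
( B ) <> A
( b ) <> A
( b ) <> B <> A
( b ) <> id <> A
( b ) <> id <> B
( b ) <> id <> b

[S [A [B ( [S [A [B b]]] )] <> [A [B id] <> [A [B b]]]]]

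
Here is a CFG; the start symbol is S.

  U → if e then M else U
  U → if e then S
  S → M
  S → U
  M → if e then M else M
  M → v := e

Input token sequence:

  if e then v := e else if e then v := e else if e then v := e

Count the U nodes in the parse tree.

3

[S [U if e then [M v := e] else [U if e then [M v := e] else [U if e then [S [M v := e]]]]]]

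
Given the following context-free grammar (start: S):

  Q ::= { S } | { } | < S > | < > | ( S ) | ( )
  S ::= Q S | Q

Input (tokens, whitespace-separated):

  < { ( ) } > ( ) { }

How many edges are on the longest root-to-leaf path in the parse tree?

6

[S [Q < [S [Q { [S [Q ( )]] }]] >] [S [Q ( )] [S [Q { }]]]]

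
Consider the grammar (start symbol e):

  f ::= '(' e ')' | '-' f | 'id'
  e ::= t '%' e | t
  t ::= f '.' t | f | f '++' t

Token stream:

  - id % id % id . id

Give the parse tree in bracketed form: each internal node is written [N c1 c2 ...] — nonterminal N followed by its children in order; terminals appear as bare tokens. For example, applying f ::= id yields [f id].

[e [t [f - [f id]]] % [e [t [f id]] % [e [t [f id] . [t [f id]]]]]]

e
t % e
f % e
- f % e
- id % e
- id % t % e
- id % f % e
- id % id % e
- id % id % t
- id % id % f . t
- id % id % id . t
- id % id % id . f
- id % id % id . id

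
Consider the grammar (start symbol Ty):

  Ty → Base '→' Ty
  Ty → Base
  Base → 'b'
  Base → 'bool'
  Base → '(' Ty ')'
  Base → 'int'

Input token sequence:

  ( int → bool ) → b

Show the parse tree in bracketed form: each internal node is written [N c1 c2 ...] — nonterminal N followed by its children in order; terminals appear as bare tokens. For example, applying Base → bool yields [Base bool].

Ty
Base → Ty
( Ty ) → Ty
( Base → Ty ) → Ty
( int → Ty ) → Ty
( int → Base ) → Ty
( int → bool ) → Ty
( int → bool ) → Base
( int → bool ) → b

[Ty [Base ( [Ty [Base int] → [Ty [Base bool]]] )] → [Ty [Base b]]]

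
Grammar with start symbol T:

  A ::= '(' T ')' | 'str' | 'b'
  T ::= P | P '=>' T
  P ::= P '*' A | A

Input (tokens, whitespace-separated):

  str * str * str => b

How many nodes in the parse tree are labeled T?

[T [P [P [P [A str]] * [A str]] * [A str]] => [T [P [A b]]]]

2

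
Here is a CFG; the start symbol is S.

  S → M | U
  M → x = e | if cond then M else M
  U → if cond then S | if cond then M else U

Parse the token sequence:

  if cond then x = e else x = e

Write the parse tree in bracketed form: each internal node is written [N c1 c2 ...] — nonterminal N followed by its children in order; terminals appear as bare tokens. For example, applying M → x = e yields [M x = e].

S
M
if cond then M else M
if cond then x = e else M
if cond then x = e else x = e

[S [M if cond then [M x = e] else [M x = e]]]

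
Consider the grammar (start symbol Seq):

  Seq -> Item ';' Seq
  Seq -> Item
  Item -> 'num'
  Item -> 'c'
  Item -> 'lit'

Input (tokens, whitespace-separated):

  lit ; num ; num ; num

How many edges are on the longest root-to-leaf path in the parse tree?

5

[Seq [Item lit] ; [Seq [Item num] ; [Seq [Item num] ; [Seq [Item num]]]]]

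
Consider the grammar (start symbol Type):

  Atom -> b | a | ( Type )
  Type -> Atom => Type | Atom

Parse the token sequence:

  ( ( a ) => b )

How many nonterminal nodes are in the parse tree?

[Type [Atom ( [Type [Atom ( [Type [Atom a]] )] => [Type [Atom b]]] )]]

8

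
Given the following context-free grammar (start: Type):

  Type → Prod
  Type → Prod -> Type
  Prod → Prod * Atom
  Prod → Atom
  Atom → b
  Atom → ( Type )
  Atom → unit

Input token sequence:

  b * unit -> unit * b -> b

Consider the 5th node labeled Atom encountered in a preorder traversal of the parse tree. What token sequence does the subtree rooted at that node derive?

[Type [Prod [Prod [Atom b]] * [Atom unit]] -> [Type [Prod [Prod [Atom unit]] * [Atom b]] -> [Type [Prod [Atom b]]]]]

b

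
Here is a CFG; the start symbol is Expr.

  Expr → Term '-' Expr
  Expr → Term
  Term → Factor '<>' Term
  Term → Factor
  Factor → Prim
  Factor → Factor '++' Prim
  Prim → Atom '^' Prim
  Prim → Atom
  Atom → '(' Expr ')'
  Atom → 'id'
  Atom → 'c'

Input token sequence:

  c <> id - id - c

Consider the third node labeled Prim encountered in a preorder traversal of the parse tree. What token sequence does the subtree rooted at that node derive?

id

[Expr [Term [Factor [Prim [Atom c]]] <> [Term [Factor [Prim [Atom id]]]]] - [Expr [Term [Factor [Prim [Atom id]]]] - [Expr [Term [Factor [Prim [Atom c]]]]]]]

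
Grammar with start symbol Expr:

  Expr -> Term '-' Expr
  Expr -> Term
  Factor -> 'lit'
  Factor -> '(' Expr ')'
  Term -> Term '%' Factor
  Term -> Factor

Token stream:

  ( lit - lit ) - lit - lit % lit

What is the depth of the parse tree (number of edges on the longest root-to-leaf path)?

[Expr [Term [Factor ( [Expr [Term [Factor lit]] - [Expr [Term [Factor lit]]]] )]] - [Expr [Term [Factor lit]] - [Expr [Term [Term [Factor lit]] % [Factor lit]]]]]

7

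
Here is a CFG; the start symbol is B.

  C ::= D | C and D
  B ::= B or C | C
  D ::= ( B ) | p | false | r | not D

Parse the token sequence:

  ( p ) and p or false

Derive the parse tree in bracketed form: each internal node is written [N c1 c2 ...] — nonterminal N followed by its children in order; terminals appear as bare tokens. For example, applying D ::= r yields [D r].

B
B or C
C or C
C and D or C
D and D or C
( B ) and D or C
( C ) and D or C
( D ) and D or C
( p ) and D or C
( p ) and p or C
( p ) and p or D
( p ) and p or false

[B [B [C [C [D ( [B [C [D p]]] )]] and [D p]]] or [C [D false]]]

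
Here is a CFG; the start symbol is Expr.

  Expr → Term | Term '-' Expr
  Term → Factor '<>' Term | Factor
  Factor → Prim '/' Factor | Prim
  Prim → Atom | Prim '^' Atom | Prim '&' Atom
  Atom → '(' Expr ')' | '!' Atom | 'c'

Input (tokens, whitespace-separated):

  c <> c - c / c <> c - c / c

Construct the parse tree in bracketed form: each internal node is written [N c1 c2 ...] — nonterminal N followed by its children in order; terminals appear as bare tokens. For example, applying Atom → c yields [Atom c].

[Expr [Term [Factor [Prim [Atom c]]] <> [Term [Factor [Prim [Atom c]]]]] - [Expr [Term [Factor [Prim [Atom c]] / [Factor [Prim [Atom c]]]] <> [Term [Factor [Prim [Atom c]]]]] - [Expr [Term [Factor [Prim [Atom c]] / [Factor [Prim [Atom c]]]]]]]]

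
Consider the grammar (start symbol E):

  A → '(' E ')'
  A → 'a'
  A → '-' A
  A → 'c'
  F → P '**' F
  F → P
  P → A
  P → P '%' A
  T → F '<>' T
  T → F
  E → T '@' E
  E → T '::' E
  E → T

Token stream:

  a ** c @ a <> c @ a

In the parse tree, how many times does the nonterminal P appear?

[E [T [F [P [A a]] ** [F [P [A c]]]]] @ [E [T [F [P [A a]]] <> [T [F [P [A c]]]]] @ [E [T [F [P [A a]]]]]]]

5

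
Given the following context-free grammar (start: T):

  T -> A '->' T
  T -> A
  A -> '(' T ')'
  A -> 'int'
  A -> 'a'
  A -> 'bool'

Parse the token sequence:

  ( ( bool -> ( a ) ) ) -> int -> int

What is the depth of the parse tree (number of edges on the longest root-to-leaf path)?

[T [A ( [T [A ( [T [A bool] -> [T [A ( [T [A a]] )]]] )]] )] -> [T [A int] -> [T [A int]]]]

9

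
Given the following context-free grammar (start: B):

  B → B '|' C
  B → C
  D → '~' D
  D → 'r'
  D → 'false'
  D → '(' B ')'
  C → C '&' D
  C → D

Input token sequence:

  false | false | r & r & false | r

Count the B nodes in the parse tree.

[B [B [B [B [C [D false]]] | [C [D false]]] | [C [C [C [D r]] & [D r]] & [D false]]] | [C [D r]]]

4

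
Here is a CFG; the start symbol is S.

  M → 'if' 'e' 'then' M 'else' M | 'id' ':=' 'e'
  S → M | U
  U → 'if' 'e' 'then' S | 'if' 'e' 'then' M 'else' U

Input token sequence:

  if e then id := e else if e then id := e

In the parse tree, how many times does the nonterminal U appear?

2

[S [U if e then [M id := e] else [U if e then [S [M id := e]]]]]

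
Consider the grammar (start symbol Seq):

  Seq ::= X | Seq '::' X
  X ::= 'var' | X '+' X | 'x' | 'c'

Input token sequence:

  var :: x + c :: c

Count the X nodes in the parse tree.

[Seq [Seq [Seq [X var]] :: [X [X x] + [X c]]] :: [X c]]

5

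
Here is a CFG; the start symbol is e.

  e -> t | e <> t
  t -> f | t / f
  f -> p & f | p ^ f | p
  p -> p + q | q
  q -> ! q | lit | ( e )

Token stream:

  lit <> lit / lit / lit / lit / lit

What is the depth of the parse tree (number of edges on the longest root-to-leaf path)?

9

[e [e [t [f [p [q lit]]]]] <> [t [t [t [t [t [f [p [q lit]]]] / [f [p [q lit]]]] / [f [p [q lit]]]] / [f [p [q lit]]]] / [f [p [q lit]]]]]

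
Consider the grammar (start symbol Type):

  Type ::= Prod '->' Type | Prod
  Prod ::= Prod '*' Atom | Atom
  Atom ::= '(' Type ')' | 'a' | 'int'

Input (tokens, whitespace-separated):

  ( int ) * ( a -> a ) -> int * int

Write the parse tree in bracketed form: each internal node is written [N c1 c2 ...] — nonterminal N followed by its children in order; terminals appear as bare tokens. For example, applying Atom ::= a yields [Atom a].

[Type [Prod [Prod [Atom ( [Type [Prod [Atom int]]] )]] * [Atom ( [Type [Prod [Atom a]] -> [Type [Prod [Atom a]]]] )]] -> [Type [Prod [Prod [Atom int]] * [Atom int]]]]

Type
Prod -> Type
Prod * Atom -> Type
Atom * Atom -> Type
( Type ) * Atom -> Type
( Prod ) * Atom -> Type
( Atom ) * Atom -> Type
( int ) * Atom -> Type
( int ) * ( Type ) -> Type
( int ) * ( Prod -> Type ) -> Type
( int ) * ( Atom -> Type ) -> Type
( int ) * ( a -> Type ) -> Type
( int ) * ( a -> Prod ) -> Type
( int ) * ( a -> Atom ) -> Type
( int ) * ( a -> a ) -> Type
( int ) * ( a -> a ) -> Prod
( int ) * ( a -> a ) -> Prod * Atom
( int ) * ( a -> a ) -> Atom * Atom
( int ) * ( a -> a ) -> int * Atom
( int ) * ( a -> a ) -> int * int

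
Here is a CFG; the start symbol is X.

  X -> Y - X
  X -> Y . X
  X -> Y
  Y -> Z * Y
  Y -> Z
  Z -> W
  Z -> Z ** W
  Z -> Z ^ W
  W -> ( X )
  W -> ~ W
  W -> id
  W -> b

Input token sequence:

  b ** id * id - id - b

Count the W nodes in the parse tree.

[X [Y [Z [Z [W b]] ** [W id]] * [Y [Z [W id]]]] - [X [Y [Z [W id]]] - [X [Y [Z [W b]]]]]]

5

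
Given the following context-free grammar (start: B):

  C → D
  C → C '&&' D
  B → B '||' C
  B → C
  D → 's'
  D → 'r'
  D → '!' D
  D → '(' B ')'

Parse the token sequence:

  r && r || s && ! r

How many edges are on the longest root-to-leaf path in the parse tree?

5

[B [B [C [C [D r]] && [D r]]] || [C [C [D s]] && [D ! [D r]]]]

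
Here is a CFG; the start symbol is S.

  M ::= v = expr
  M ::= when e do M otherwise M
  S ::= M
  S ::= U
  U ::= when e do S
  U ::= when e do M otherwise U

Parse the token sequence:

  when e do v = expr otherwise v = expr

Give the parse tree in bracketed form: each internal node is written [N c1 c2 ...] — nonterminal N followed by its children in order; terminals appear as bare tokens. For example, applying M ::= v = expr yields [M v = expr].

S
M
when e do M otherwise M
when e do v = expr otherwise M
when e do v = expr otherwise v = expr

[S [M when e do [M v = expr] otherwise [M v = expr]]]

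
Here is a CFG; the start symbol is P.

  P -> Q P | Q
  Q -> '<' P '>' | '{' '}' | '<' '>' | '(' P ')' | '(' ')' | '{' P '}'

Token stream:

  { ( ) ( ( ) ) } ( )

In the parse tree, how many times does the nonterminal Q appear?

[P [Q { [P [Q ( )] [P [Q ( [P [Q ( )]] )]]] }] [P [Q ( )]]]

5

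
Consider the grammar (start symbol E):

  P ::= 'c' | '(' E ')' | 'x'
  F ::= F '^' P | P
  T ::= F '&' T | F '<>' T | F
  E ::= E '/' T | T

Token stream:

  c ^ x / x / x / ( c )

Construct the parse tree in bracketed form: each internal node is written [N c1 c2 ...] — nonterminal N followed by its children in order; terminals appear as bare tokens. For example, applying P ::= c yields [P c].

[E [E [E [E [T [F [F [P c]] ^ [P x]]]] / [T [F [P x]]]] / [T [F [P x]]]] / [T [F [P ( [E [T [F [P c]]]] )]]]]

E
E / T
E / T / T
E / T / T / T
T / T / T / T
F / T / T / T
F ^ P / T / T / T
P ^ P / T / T / T
c ^ P / T / T / T
c ^ x / T / T / T
c ^ x / F / T / T
c ^ x / P / T / T
c ^ x / x / T / T
c ^ x / x / F / T
c ^ x / x / P / T
c ^ x / x / x / T
c ^ x / x / x / F
c ^ x / x / x / P
c ^ x / x / x / ( E )
c ^ x / x / x / ( T )
c ^ x / x / x / ( F )
c ^ x / x / x / ( P )
c ^ x / x / x / ( c )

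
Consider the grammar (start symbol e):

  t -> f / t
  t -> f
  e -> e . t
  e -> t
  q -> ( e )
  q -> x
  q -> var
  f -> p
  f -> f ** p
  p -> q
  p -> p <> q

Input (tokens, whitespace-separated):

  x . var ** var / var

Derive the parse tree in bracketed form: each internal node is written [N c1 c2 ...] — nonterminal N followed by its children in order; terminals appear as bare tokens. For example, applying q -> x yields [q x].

e
e . t
t . t
f . t
p . t
q . t
x . t
x . f / t
x . f ** p / t
x . p ** p / t
x . q ** p / t
x . var ** p / t
x . var ** q / t
x . var ** var / t
x . var ** var / f
x . var ** var / p
x . var ** var / q
x . var ** var / var

[e [e [t [f [p [q x]]]]] . [t [f [f [p [q var]]] ** [p [q var]]] / [t [f [p [q var]]]]]]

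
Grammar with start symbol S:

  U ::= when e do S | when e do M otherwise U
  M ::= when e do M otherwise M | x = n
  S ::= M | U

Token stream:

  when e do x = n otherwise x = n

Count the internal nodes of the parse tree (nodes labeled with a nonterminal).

[S [M when e do [M x = n] otherwise [M x = n]]]

4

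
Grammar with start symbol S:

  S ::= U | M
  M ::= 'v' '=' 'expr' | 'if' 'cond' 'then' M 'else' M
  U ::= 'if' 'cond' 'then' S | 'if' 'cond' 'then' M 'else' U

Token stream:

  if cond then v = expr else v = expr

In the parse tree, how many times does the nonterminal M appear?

3

[S [M if cond then [M v = expr] else [M v = expr]]]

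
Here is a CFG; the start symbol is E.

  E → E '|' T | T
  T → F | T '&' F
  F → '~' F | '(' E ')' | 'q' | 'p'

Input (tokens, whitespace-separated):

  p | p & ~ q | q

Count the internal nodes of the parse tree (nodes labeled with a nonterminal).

[E [E [E [T [F p]]] | [T [T [F p]] & [F ~ [F q]]]] | [T [F q]]]

12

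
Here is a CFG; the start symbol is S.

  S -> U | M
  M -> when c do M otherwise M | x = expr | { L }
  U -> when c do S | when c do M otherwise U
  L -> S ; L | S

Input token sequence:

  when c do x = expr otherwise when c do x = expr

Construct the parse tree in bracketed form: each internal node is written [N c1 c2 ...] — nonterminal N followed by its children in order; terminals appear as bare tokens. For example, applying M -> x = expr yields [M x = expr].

S
U
when c do M otherwise U
when c do x = expr otherwise U
when c do x = expr otherwise when c do S
when c do x = expr otherwise when c do M
when c do x = expr otherwise when c do x = expr

[S [U when c do [M x = expr] otherwise [U when c do [S [M x = expr]]]]]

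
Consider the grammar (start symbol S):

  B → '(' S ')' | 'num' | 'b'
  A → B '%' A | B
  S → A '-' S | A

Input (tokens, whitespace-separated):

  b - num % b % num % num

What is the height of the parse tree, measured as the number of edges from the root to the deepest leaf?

7

[S [A [B b]] - [S [A [B num] % [A [B b] % [A [B num] % [A [B num]]]]]]]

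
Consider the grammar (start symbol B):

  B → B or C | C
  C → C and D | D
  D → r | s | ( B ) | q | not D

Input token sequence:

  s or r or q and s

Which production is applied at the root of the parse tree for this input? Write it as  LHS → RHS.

B → B or C

[B [B [B [C [D s]]] or [C [D r]]] or [C [C [D q]] and [D s]]]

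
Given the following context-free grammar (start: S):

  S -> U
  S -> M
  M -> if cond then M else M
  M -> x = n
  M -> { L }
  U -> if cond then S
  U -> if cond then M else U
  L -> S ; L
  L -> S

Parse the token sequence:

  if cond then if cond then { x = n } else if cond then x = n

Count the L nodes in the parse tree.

1

[S [U if cond then [S [U if cond then [M { [L [S [M x = n]]] }] else [U if cond then [S [M x = n]]]]]]]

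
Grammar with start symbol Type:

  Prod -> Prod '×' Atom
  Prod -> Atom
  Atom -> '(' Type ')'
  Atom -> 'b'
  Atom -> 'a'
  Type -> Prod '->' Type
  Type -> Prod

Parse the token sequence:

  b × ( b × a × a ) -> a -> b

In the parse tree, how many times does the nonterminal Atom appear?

[Type [Prod [Prod [Atom b]] × [Atom ( [Type [Prod [Prod [Prod [Atom b]] × [Atom a]] × [Atom a]]] )]] -> [Type [Prod [Atom a]] -> [Type [Prod [Atom b]]]]]

7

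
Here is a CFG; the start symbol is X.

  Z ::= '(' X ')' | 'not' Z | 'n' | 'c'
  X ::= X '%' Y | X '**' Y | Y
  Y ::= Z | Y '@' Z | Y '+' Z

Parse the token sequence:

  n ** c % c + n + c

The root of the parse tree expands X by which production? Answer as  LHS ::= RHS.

[X [X [X [Y [Z n]]] ** [Y [Z c]]] % [Y [Y [Y [Z c]] + [Z n]] + [Z c]]]

X ::= X '%' Y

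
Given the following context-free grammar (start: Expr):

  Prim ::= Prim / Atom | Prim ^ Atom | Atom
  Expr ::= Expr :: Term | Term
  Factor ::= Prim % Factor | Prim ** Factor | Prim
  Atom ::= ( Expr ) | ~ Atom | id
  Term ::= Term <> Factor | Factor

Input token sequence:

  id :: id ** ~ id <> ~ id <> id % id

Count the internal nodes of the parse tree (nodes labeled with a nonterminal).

[Expr [Expr [Term [Factor [Prim [Atom id]]]]] :: [Term [Term [Term [Factor [Prim [Atom id]] ** [Factor [Prim [Atom ~ [Atom id]]]]]] <> [Factor [Prim [Atom ~ [Atom id]]]]] <> [Factor [Prim [Atom id]] % [Factor [Prim [Atom id]]]]]]

26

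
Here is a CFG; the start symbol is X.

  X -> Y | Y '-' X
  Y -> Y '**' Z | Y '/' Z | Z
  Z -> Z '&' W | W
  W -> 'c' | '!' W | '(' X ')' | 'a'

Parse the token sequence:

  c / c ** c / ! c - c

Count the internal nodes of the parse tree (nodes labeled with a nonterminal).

18

[X [Y [Y [Y [Y [Z [W c]]] / [Z [W c]]] ** [Z [W c]]] / [Z [W ! [W c]]]] - [X [Y [Z [W c]]]]]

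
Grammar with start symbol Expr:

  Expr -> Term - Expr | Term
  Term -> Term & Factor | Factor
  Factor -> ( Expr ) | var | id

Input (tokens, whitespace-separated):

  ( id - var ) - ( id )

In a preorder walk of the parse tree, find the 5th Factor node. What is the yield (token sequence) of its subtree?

id

[Expr [Term [Factor ( [Expr [Term [Factor id]] - [Expr [Term [Factor var]]]] )]] - [Expr [Term [Factor ( [Expr [Term [Factor id]]] )]]]]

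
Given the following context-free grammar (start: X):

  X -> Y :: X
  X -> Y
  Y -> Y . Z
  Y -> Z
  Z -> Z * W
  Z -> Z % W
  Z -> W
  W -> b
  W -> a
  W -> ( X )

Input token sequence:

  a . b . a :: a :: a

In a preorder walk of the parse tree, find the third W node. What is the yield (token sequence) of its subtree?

a

[X [Y [Y [Y [Z [W a]]] . [Z [W b]]] . [Z [W a]]] :: [X [Y [Z [W a]]] :: [X [Y [Z [W a]]]]]]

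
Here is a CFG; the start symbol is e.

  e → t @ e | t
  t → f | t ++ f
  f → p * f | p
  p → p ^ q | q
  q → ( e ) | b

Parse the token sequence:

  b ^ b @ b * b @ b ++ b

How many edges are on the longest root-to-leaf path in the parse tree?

[e [t [f [p [p [q b]] ^ [q b]]]] @ [e [t [f [p [q b]] * [f [p [q b]]]]] @ [e [t [t [f [p [q b]]]] ++ [f [p [q b]]]]]]]

8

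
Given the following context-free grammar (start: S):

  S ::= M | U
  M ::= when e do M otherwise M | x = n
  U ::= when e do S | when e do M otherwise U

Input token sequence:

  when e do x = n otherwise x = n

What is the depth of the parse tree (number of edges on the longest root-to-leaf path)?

3

[S [M when e do [M x = n] otherwise [M x = n]]]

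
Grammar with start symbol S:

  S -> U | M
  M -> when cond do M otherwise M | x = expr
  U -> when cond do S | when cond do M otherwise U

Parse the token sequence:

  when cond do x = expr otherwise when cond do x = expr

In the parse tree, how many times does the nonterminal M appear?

2

[S [U when cond do [M x = expr] otherwise [U when cond do [S [M x = expr]]]]]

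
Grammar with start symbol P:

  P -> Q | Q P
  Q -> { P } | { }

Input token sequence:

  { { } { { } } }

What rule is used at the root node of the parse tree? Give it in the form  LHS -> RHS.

P -> Q

[P [Q { [P [Q { }] [P [Q { [P [Q { }]] }]]] }]]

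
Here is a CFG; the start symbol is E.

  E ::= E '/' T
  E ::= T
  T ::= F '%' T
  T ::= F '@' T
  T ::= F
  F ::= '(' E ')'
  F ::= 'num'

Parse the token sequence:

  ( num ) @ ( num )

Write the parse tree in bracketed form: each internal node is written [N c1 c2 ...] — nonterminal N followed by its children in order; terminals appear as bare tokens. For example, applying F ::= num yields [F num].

[E [T [F ( [E [T [F num]]] )] @ [T [F ( [E [T [F num]]] )]]]]

E
T
F @ T
( E ) @ T
( T ) @ T
( F ) @ T
( num ) @ T
( num ) @ F
( num ) @ ( E )
( num ) @ ( T )
( num ) @ ( F )
( num ) @ ( num )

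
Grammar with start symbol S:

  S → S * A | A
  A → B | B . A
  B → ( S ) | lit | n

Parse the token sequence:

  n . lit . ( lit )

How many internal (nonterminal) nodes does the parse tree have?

10

[S [A [B n] . [A [B lit] . [A [B ( [S [A [B lit]]] )]]]]]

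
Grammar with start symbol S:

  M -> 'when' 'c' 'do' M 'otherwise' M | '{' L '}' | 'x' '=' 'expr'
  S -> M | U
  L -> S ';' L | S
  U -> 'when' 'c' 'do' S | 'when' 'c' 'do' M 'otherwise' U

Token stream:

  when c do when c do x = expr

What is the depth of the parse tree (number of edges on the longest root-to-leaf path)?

[S [U when c do [S [U when c do [S [M x = expr]]]]]]

6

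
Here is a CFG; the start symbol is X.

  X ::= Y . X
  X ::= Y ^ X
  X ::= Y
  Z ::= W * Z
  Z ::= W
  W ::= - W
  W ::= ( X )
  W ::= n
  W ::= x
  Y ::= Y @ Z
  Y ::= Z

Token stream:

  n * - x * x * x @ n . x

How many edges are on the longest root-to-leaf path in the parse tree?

[X [Y [Y [Z [W n] * [Z [W - [W x]] * [Z [W x] * [Z [W x]]]]]] @ [Z [W n]]] . [X [Y [Z [W x]]]]]

8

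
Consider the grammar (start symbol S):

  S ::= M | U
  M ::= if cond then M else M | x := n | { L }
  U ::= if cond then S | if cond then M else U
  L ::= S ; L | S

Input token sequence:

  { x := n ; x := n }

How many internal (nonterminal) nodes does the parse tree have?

8

[S [M { [L [S [M x := n]] ; [L [S [M x := n]]]] }]]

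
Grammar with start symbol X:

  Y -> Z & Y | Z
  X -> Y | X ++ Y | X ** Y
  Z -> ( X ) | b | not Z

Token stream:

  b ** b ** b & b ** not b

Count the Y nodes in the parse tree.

5

[X [X [X [X [Y [Z b]]] ** [Y [Z b]]] ** [Y [Z b] & [Y [Z b]]]] ** [Y [Z not [Z b]]]]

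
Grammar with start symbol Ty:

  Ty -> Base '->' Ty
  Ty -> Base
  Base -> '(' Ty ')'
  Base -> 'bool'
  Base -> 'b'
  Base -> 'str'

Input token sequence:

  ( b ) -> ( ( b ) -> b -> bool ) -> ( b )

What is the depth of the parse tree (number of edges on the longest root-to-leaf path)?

7

[Ty [Base ( [Ty [Base b]] )] -> [Ty [Base ( [Ty [Base ( [Ty [Base b]] )] -> [Ty [Base b] -> [Ty [Base bool]]]] )] -> [Ty [Base ( [Ty [Base b]] )]]]]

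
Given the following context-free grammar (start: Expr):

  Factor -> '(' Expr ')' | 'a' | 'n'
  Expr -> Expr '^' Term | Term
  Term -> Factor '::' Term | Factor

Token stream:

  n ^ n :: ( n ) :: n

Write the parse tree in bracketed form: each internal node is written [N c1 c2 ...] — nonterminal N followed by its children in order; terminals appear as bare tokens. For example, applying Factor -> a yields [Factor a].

[Expr [Expr [Term [Factor n]]] ^ [Term [Factor n] :: [Term [Factor ( [Expr [Term [Factor n]]] )] :: [Term [Factor n]]]]]

Expr
Expr ^ Term
Term ^ Term
Factor ^ Term
n ^ Term
n ^ Factor :: Term
n ^ n :: Term
n ^ n :: Factor :: Term
n ^ n :: ( Expr ) :: Term
n ^ n :: ( Term ) :: Term
n ^ n :: ( Factor ) :: Term
n ^ n :: ( n ) :: Term
n ^ n :: ( n ) :: Factor
n ^ n :: ( n ) :: n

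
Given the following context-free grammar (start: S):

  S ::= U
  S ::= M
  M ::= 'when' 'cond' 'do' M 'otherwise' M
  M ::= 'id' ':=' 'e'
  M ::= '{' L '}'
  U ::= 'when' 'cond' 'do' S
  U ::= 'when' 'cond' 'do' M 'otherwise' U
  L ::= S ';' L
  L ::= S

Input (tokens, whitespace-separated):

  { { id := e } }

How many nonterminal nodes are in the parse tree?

[S [M { [L [S [M { [L [S [M id := e]]] }]]] }]]

8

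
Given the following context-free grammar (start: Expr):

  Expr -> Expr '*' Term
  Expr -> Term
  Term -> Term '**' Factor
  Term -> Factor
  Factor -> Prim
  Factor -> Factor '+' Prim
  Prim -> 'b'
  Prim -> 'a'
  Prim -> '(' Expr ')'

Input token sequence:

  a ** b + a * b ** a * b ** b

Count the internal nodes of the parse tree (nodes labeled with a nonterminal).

[Expr [Expr [Expr [Term [Term [Factor [Prim a]]] ** [Factor [Factor [Prim b]] + [Prim a]]]] * [Term [Term [Factor [Prim b]]] ** [Factor [Prim a]]]] * [Term [Term [Factor [Prim b]]] ** [Factor [Prim b]]]]

23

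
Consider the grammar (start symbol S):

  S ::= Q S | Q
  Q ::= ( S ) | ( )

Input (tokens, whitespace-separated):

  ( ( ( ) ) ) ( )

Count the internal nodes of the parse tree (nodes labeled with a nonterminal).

[S [Q ( [S [Q ( [S [Q ( )]] )]] )] [S [Q ( )]]]

8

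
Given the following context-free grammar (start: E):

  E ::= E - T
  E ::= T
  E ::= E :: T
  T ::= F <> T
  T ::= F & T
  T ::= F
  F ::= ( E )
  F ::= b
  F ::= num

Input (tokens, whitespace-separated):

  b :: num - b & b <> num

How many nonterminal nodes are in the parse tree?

[E [E [E [T [F b]]] :: [T [F num]]] - [T [F b] & [T [F b] <> [T [F num]]]]]

13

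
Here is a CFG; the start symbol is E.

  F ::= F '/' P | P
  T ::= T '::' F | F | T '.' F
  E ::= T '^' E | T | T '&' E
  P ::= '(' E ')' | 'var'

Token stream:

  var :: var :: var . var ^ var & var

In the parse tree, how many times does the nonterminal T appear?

[E [T [T [T [T [F [P var]]] :: [F [P var]]] :: [F [P var]]] . [F [P var]]] ^ [E [T [F [P var]]] & [E [T [F [P var]]]]]]

6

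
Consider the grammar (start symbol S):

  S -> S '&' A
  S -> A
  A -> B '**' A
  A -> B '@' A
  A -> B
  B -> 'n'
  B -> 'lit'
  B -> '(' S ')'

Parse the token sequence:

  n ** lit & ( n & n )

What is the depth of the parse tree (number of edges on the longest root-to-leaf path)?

[S [S [A [B n] ** [A [B lit]]]] & [A [B ( [S [S [A [B n]]] & [A [B n]]] )]]]

7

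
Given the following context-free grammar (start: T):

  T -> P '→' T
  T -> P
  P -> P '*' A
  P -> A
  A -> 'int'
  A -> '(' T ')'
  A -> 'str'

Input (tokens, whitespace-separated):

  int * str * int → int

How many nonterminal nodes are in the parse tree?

[T [P [P [P [A int]] * [A str]] * [A int]] → [T [P [A int]]]]

10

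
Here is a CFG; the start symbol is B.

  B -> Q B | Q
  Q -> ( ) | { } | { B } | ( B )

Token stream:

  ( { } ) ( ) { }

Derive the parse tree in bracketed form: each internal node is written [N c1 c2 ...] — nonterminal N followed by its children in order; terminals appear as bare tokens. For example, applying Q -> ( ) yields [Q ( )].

[B [Q ( [B [Q { }]] )] [B [Q ( )] [B [Q { }]]]]

B
Q B
( B ) B
( Q ) B
( { } ) B
( { } ) Q B
( { } ) ( ) B
( { } ) ( ) Q
( { } ) ( ) { }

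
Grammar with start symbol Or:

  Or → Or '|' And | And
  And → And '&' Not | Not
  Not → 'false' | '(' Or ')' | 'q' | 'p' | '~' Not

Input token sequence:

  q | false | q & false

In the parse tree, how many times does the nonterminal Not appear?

[Or [Or [Or [And [Not q]]] | [And [Not false]]] | [And [And [Not q]] & [Not false]]]

4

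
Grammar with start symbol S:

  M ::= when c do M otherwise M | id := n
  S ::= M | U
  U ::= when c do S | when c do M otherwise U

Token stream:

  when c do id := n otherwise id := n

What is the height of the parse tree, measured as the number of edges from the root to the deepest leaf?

[S [M when c do [M id := n] otherwise [M id := n]]]

3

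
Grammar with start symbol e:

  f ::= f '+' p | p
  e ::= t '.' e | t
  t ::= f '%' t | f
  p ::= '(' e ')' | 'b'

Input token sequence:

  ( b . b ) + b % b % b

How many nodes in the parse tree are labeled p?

[e [t [f [f [p ( [e [t [f [p b]]] . [e [t [f [p b]]]]] )]] + [p b]] % [t [f [p b]] % [t [f [p b]]]]]]

6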